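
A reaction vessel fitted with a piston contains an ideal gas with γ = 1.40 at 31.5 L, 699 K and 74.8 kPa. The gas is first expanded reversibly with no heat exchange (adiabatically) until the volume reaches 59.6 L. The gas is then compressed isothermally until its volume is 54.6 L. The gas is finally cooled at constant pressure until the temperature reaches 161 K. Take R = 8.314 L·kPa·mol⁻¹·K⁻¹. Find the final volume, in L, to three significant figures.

Adiabatic (γ = 1.40), T V^(γ−1) and P V^γ constant: T₂ = T₁·(V₁/V₂)^(γ−1) = 541.6 K; P₂ = P₁·(V₁/V₂)^γ = 30.63 kPa.
T constant ⇒ Boyle's law P V = const: T₃ = T₂; P₃ = P₂·(V₂/V₃) = 33.44 kPa.
Isobaric, so V/T is constant: P₄ = P₃; V₄ = V₃·(T₄/T₃) = 16.23 L.

V₄ ≈ 16.2 L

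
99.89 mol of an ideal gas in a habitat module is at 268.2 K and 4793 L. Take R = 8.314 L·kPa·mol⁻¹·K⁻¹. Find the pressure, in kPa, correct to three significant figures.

P ≈ 46.5 kPa

PV = nRT ⇒ P = nRT/V = (99.89 × 8.314 × 268.2) / 4793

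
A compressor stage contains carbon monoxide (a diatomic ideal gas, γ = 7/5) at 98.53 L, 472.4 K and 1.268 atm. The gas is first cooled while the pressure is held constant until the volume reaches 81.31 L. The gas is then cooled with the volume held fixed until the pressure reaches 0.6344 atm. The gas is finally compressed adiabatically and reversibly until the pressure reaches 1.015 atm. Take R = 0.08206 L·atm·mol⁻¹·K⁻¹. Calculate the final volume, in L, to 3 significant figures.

P constant ⇒ V ∝ T: P₂ = P₁; T₂ = T₁·(V₂/V₁) = 389.8 K.
Isochoric, so P/T is constant: V₃ = V₂; T₃ = T₂·(P₃/P₂) = 195.0 K.
Reversible adiabatic, γ = 7/5: T₄ = T₃·(P₄/P₃)^((γ−1)/γ) = 223.1 K; V₄ = V₃·(P₃/P₄)^(1/γ) = 58.12 L.

V₄ ≈ 58.1 L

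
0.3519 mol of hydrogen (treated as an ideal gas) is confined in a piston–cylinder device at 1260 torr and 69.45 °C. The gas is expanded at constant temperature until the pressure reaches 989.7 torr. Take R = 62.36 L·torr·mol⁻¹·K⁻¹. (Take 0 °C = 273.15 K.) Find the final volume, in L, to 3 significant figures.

Convert: T₁ = 342.6 K.
From PV = nRT: V₁ = nRT₁/P₁ = 5.967 L.
T constant ⇒ Boyle's law P V = const: T₂ = T₁; V₂ = V₁·(P₁/P₂) = 7.596 L.

V₂ ≈ 7.60 L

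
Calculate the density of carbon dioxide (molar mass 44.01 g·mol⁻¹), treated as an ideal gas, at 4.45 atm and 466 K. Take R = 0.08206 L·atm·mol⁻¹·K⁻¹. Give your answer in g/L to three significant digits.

ρ = PM/(RT) = (4.45 × 44.01) / (0.08206 × 466.0)

ρ ≈ 5.12 g/L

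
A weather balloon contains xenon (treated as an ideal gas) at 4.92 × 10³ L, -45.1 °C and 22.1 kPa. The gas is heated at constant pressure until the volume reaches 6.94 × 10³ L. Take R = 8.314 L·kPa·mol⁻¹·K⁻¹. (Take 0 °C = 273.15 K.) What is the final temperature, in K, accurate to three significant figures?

T₂ ≈ 322 K

Convert: T₁ = 228.0 K.
Isobaric, so V/T is constant: P₂ = P₁; T₂ = T₁·(V₂/V₁) = 321.7 K.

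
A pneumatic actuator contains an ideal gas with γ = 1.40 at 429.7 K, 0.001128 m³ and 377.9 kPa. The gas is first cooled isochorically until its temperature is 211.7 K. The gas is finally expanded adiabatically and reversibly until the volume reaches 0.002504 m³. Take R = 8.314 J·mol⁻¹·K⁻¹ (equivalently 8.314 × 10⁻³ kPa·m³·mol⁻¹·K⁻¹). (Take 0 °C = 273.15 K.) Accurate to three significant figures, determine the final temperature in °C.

T₃ ≈ -119 °C

V constant ⇒ P ∝ T: V₂ = V₁; P₂ = P₁·(T₂/T₁) = 186.2 kPa.
Reversible adiabatic, γ = 1.40: T₃ = T₂·(V₂/V₃)^(γ−1) = 153.9 K; P₃ = P₂·(V₂/V₃)^γ = 60.96 kPa.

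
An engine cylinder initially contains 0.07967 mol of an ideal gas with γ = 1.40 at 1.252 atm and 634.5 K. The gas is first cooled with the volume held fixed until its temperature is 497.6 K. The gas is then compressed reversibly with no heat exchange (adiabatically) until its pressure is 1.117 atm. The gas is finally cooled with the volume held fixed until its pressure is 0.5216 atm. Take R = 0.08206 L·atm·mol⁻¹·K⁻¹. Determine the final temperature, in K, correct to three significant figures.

T₄ ≈ 241 K

From PV = nRT: V₁ = nRT₁/P₁ = 3.313 L.
Isochoric, so P/T is constant: V₂ = V₁; P₂ = P₁·(T₂/T₁) = 0.9819 atm.
Adiabatic (γ = 1.40), T V^(γ−1) and P V^γ constant: T₃ = T₂·(P₃/P₂)^((γ−1)/γ) = 516.3 K; V₃ = V₂·(P₂/P₃)^(1/γ) = 3.022 L.
Isochoric, so P/T is constant: V₄ = V₃; T₄ = T₃·(P₄/P₃) = 241.1 K.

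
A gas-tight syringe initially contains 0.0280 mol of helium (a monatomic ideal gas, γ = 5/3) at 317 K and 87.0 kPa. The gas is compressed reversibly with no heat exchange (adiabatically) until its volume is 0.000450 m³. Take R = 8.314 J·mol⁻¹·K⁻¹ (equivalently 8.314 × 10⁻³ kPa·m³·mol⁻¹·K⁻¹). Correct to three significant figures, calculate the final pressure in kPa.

From PV = nRT: V₁ = nRT₁/P₁ = 0.0008482 m³.
Adiabatic (γ = 5/3), T V^(γ−1) and P V^γ constant: T₂ = T₁·(V₁/V₂)^(γ−1) = 483.7 K; P₂ = P₁·(V₁/V₂)^γ = 250.2 kPa.

P₂ ≈ 250 kPa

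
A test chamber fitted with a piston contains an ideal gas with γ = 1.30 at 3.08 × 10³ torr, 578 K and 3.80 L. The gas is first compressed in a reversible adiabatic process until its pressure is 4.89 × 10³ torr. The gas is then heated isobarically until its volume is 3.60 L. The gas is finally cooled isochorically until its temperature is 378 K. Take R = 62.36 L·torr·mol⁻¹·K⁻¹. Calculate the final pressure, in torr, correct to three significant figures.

Reversible adiabatic, γ = 1.30: T₂ = T₁·(P₂/P₁)^((γ−1)/γ) = 643.1 K; V₂ = V₁·(P₁/P₂)^(1/γ) = 2.663 L.
Isobaric, so V/T is constant: P₃ = P₂; T₃ = T₂·(V₃/V₂) = 869.4 K.
V constant ⇒ P ∝ T: V₄ = V₃; P₄ = P₃·(T₄/T₃) = 2126 torr.

P₄ ≈ 2.13e+03 torr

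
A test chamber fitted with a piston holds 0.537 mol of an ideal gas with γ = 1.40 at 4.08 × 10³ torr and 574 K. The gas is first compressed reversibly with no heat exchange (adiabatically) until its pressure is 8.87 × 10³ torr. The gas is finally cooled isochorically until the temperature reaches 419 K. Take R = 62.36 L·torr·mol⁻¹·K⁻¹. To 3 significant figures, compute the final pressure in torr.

From PV = nRT: V₁ = nRT₁/P₁ = 4.711 L.
Adiabatic (γ = 1.40), T V^(γ−1) and P V^γ constant: T₂ = T₁·(P₂/P₁)^((γ−1)/γ) = 716.6 K; V₂ = V₁·(P₁/P₂)^(1/γ) = 2.705 L.
V constant ⇒ P ∝ T: V₃ = V₂; P₃ = P₂·(T₃/T₂) = 5186 torr.

P₃ ≈ 5.19e+03 torr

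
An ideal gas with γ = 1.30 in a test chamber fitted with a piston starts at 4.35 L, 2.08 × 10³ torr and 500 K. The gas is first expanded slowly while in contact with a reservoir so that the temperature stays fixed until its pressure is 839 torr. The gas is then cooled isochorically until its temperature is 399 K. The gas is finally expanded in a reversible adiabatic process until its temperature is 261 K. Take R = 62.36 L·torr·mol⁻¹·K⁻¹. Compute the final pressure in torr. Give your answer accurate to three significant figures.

Isothermal, so P V is constant: T₂ = T₁; V₂ = V₁·(P₁/P₂) = 10.78 L.
V constant ⇒ P ∝ T: V₃ = V₂; P₃ = P₂·(T₃/T₂) = 669.5 torr.
Adiabatic (γ = 1.30), T V^(γ−1) and P V^γ constant: P₄ = P₃·(T₄/T₃)^(γ/(γ−1)) = 106.4 torr; V₄ = V₃·(T₃/T₄)^(1/(γ−1)) = 44.38 L.

P₄ ≈ 106 torr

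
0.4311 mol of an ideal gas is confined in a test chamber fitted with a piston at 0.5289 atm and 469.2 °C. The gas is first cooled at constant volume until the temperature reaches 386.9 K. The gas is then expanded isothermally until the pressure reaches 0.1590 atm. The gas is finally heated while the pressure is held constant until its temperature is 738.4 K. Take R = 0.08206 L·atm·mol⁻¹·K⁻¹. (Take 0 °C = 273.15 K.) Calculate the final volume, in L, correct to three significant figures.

Convert: T₁ = 742.3 K.
From PV = nRT: V₁ = nRT₁/P₁ = 49.65 L.
Isochoric, so P/T is constant: V₂ = V₁; P₂ = P₁·(T₂/T₁) = 0.2757 atm.
Isothermal, so P V is constant: T₃ = T₂; V₃ = V₂·(P₂/P₃) = 86.08 L.
Isobaric, so V/T is constant: P₄ = P₃; V₄ = V₃·(T₄/T₃) = 164.3 L.

V₄ ≈ 164 L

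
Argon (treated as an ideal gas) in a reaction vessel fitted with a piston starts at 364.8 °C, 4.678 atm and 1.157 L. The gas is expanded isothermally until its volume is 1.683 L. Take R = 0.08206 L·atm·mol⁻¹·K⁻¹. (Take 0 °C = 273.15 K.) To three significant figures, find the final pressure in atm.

P₂ ≈ 3.22 atm

Convert: T₁ = 638.0 K.
Isothermal, so P V is constant: T₂ = T₁; P₂ = P₁·(V₁/V₂) = 3.216 atm.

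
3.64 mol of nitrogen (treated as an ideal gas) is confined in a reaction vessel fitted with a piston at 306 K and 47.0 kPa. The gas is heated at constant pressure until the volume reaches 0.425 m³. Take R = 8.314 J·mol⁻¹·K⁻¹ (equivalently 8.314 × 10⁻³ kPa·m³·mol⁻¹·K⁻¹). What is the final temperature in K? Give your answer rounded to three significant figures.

From PV = nRT: V₁ = nRT₁/P₁ = 0.1970 m³.
P constant ⇒ V ∝ T: P₂ = P₁; T₂ = T₁·(V₂/V₁) = 660.0 K.

T₂ ≈ 660 K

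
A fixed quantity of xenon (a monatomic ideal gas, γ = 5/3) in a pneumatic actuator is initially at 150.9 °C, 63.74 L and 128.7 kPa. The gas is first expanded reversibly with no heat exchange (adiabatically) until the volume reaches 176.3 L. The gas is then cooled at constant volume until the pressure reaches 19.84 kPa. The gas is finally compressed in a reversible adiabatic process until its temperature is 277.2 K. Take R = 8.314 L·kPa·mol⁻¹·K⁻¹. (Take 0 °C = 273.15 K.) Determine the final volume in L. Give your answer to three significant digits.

Convert: T₁ = 424.0 K.
Adiabatic (γ = 5/3), T V^(γ−1) and P V^γ constant: T₂ = T₁·(V₁/V₂)^(γ−1) = 215.2 K; P₂ = P₁·(V₁/V₂)^γ = 23.61 kPa.
Isochoric, so P/T is constant: V₃ = V₂; T₃ = T₂·(P₃/P₂) = 180.8 K.
Adiabatic (γ = 5/3), T V^(γ−1) and P V^γ constant: P₄ = P₃·(T₄/T₃)^(γ/(γ−1)) = 57.74 kPa; V₄ = V₃·(T₃/T₄)^(1/(γ−1)) = 92.87 L.

V₄ ≈ 92.9 L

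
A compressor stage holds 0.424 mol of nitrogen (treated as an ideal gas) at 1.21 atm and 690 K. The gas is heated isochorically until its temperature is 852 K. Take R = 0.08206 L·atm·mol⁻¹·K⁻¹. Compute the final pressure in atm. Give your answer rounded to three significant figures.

P₂ ≈ 1.49 atm

From PV = nRT: V₁ = nRT₁/P₁ = 19.84 L.
V constant ⇒ P ∝ T: V₂ = V₁; P₂ = P₁·(T₂/T₁) = 1.494 atm.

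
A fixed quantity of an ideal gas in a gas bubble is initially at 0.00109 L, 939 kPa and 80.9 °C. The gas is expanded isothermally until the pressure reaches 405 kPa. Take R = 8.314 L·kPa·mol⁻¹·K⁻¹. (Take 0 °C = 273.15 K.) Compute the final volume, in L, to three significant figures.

Convert: T₁ = 354.0 K.
T constant ⇒ Boyle's law P V = const: T₂ = T₁; V₂ = V₁·(P₁/P₂) = 0.002527 L.

V₂ ≈ 0.00253 L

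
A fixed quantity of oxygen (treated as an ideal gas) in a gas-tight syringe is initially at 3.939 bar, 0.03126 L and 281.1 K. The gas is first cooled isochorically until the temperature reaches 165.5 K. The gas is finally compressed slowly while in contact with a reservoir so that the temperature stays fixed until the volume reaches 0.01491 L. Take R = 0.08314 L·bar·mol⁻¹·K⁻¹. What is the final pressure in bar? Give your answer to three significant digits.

P₃ ≈ 4.86 bar

V constant ⇒ P ∝ T: V₂ = V₁; P₂ = P₁·(T₂/T₁) = 2.319 bar.
Isothermal, so P V is constant: T₃ = T₂; P₃ = P₂·(V₂/V₃) = 4.862 bar.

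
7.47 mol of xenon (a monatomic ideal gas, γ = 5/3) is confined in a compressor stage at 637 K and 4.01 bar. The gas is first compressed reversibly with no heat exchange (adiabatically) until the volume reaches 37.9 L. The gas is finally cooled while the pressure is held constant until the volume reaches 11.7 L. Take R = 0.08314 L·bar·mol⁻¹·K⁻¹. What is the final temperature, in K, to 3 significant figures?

T₃ ≈ 372 K

From PV = nRT: V₁ = nRT₁/P₁ = 98.66 L.
Adiabatic (γ = 5/3), T V^(γ−1) and P V^γ constant: T₂ = T₁·(V₁/V₂)^(γ−1) = 1205 K; P₂ = P₁·(V₁/V₂)^γ = 19.75 bar.
Isobaric, so V/T is constant: P₃ = P₂; T₃ = T₂·(V₃/V₂) = 372.1 K.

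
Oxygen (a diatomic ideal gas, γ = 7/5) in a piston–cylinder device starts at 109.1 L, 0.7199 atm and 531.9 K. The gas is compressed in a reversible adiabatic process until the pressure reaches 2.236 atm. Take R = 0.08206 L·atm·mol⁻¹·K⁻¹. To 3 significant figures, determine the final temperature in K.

T₂ ≈ 735 K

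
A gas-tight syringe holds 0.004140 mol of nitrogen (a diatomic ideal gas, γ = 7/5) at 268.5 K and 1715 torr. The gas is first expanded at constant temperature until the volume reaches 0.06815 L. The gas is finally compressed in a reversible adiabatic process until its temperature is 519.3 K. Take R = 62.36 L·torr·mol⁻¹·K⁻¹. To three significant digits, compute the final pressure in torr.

From PV = nRT: V₁ = nRT₁/P₁ = 0.04042 L.
Isothermal, so P V is constant: T₂ = T₁; P₂ = P₁·(V₁/V₂) = 1017 torr.
Adiabatic (γ = 7/5), T V^(γ−1) and P V^γ constant: P₃ = P₂·(T₃/T₂)^(γ/(γ−1)) = 1.023e+04 torr; V₃ = V₂·(T₂/T₃)^(1/(γ−1)) = 0.01310 L.

P₃ ≈ 1.02e+04 torr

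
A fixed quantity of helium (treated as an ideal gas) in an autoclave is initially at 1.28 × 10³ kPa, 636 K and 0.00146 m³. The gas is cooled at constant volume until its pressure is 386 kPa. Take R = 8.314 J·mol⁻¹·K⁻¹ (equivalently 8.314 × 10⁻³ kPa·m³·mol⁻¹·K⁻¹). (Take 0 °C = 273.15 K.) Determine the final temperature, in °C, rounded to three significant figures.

V constant ⇒ P ∝ T: V₂ = V₁; T₂ = T₁·(P₂/P₁) = 191.8 K.

T₂ ≈ -81.4 °C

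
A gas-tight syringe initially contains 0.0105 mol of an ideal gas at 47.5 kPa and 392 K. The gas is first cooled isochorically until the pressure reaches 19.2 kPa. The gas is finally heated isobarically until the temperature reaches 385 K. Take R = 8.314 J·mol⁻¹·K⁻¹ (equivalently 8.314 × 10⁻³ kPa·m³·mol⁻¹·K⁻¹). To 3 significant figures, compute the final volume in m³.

V₃ ≈ 0.00175 m³

From PV = nRT: V₁ = nRT₁/P₁ = 0.0007204 m³.
Isochoric, so P/T is constant: V₂ = V₁; T₂ = T₁·(P₂/P₁) = 158.5 K.
P constant ⇒ V ∝ T: P₃ = P₂; V₃ = V₂·(T₃/T₂) = 0.001750 m³.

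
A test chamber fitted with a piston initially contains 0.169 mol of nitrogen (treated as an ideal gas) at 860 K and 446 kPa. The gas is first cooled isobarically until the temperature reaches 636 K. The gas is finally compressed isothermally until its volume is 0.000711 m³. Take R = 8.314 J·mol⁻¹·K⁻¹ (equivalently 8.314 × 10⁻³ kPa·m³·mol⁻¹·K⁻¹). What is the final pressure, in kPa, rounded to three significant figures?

From PV = nRT: V₁ = nRT₁/P₁ = 0.002709 m³.
Isobaric, so V/T is constant: P₂ = P₁; V₂ = V₁·(T₂/T₁) = 0.002004 m³.
Isothermal, so P V is constant: T₃ = T₂; P₃ = P₂·(V₂/V₃) = 1257 kPa.

P₃ ≈ 1.26e+03 kPa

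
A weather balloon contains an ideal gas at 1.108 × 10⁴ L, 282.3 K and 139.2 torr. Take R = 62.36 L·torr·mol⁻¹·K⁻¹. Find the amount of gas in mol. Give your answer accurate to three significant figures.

PV = nRT ⇒ n = PV/(RT) = (139.2 × 1.108e+04) / (62.36 × 282.3)

n ≈ 87.6 mol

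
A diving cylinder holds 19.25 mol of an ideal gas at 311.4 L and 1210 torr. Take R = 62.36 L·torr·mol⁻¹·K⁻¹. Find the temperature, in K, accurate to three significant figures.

PV = nRT ⇒ T = PV/(nR) = (1210 × 311.4) / (19.25 × 62.36)

T ≈ 314 K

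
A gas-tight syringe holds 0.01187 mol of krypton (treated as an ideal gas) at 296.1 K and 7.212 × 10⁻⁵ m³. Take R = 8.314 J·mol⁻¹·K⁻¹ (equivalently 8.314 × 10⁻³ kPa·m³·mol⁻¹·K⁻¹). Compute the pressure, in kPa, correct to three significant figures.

P ≈ 405 kPa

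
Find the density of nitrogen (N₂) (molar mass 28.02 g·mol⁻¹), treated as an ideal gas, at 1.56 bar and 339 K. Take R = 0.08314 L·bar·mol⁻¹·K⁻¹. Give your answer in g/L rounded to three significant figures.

ρ ≈ 1.55 g/L

ρ = PM/(RT) = (1.56 × 28.02) / (0.08314 × 339.0)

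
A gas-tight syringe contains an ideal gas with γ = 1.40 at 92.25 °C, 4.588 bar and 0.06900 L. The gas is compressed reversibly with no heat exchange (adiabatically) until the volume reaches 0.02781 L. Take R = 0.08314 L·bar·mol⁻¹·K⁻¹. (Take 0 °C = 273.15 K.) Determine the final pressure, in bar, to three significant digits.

Convert: T₁ = 365.4 K.
Adiabatic (γ = 1.40), T V^(γ−1) and P V^γ constant: T₂ = T₁·(V₁/V₂)^(γ−1) = 525.6 K; P₂ = P₁·(V₁/V₂)^γ = 16.37 bar.

P₂ ≈ 16.4 bar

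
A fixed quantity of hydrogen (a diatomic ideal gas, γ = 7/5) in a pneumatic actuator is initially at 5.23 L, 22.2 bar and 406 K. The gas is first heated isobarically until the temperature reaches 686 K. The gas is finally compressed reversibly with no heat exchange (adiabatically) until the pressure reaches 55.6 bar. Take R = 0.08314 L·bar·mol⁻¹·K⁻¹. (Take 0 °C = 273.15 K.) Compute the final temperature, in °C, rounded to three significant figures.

Isobaric, so V/T is constant: P₂ = P₁; V₂ = V₁·(T₂/T₁) = 8.837 L.
Reversible adiabatic, γ = 7/5: T₃ = T₂·(P₃/P₂)^((γ−1)/γ) = 891.8 K; V₃ = V₂·(P₂/P₃)^(1/γ) = 4.587 L.

T₃ ≈ 619 °C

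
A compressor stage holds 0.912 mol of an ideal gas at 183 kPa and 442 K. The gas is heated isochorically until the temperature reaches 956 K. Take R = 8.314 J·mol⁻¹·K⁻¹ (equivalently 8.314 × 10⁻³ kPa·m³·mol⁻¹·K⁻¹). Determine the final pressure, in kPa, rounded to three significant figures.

P₂ ≈ 396 kPa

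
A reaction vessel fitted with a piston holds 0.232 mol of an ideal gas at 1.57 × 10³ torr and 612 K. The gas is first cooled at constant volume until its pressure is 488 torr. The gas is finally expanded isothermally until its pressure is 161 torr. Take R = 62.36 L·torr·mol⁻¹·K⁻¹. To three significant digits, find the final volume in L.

V₃ ≈ 17.1 L

From PV = nRT: V₁ = nRT₁/P₁ = 5.640 L.
V constant ⇒ P ∝ T: V₂ = V₁; T₂ = T₁·(P₂/P₁) = 190.2 K.
Isothermal, so P V is constant: T₃ = T₂; V₃ = V₂·(P₂/P₃) = 17.09 L.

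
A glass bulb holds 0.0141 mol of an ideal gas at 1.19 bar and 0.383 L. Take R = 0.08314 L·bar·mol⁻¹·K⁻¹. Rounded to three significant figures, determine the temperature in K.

PV = nRT ⇒ T = PV/(nR) = (1.19 × 0.383) / (0.0141 × 0.08314)

T ≈ 389 K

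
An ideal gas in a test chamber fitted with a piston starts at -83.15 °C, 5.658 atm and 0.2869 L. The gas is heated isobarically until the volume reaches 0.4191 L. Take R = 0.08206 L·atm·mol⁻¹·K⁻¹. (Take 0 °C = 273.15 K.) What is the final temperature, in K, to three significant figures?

T₂ ≈ 278 K

Convert: T₁ = 190.0 K.
P constant ⇒ V ∝ T: P₂ = P₁; T₂ = T₁·(V₂/V₁) = 277.5 K.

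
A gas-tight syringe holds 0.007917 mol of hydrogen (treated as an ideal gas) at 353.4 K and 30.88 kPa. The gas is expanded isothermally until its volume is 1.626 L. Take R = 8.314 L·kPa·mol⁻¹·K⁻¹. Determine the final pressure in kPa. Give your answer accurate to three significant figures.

P₂ ≈ 14.3 kPa

From PV = nRT: V₁ = nRT₁/P₁ = 0.7533 L.
Isothermal, so P V is constant: T₂ = T₁; P₂ = P₁·(V₁/V₂) = 14.31 kPa.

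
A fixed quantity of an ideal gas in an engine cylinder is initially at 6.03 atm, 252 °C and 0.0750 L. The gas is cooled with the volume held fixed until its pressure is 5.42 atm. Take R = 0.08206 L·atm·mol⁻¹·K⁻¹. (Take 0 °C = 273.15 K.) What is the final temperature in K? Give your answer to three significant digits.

T₂ ≈ 472 K

Convert: T₁ = 525.1 K.
V constant ⇒ P ∝ T: V₂ = V₁; T₂ = T₁·(P₂/P₁) = 472.0 K.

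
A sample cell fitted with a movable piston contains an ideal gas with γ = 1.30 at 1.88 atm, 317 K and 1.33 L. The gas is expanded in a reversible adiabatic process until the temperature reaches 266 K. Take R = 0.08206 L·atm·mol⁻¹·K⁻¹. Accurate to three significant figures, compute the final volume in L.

V₂ ≈ 2.39 L

Reversible adiabatic, γ = 1.30: P₂ = P₁·(T₂/T₁)^(γ/(γ−1)) = 0.8791 atm; V₂ = V₁·(T₁/T₂)^(1/(γ−1)) = 2.387 L.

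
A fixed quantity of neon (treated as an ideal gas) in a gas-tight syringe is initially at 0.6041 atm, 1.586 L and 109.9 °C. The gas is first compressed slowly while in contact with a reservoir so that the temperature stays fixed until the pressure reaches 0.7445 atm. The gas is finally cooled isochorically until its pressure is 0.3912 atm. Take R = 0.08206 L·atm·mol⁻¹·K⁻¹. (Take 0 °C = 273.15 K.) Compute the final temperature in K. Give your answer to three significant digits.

T₃ ≈ 201 K

Convert: T₁ = 383.0 K.
T constant ⇒ Boyle's law P V = const: T₂ = T₁; V₂ = V₁·(P₁/P₂) = 1.287 L.
V constant ⇒ P ∝ T: V₃ = V₂; T₃ = T₂·(P₃/P₂) = 201.3 K.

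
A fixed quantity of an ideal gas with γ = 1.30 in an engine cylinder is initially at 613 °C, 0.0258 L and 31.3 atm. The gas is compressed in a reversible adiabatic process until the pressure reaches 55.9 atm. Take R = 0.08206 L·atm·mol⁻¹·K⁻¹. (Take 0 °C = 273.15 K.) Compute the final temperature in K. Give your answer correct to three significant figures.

Convert: T₁ = 886.1 K.
Reversible adiabatic, γ = 1.30: T₂ = T₁·(P₂/P₁)^((γ−1)/γ) = 1013 K; V₂ = V₁·(P₁/P₂)^(1/γ) = 0.01651 L.

T₂ ≈ 1.01e+03 K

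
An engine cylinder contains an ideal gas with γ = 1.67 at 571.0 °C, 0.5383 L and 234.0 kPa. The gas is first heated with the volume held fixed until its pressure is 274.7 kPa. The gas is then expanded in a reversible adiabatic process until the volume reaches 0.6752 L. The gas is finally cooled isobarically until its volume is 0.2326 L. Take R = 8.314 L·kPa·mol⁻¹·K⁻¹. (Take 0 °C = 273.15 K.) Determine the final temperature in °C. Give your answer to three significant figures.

Convert: T₁ = 844.1 K.
V constant ⇒ P ∝ T: V₂ = V₁; T₂ = T₁·(P₂/P₁) = 991.0 K.
Reversible adiabatic, γ = 1.67: T₃ = T₂·(V₂/V₃)^(γ−1) = 851.4 K; P₃ = P₂·(V₂/V₃)^γ = 188.2 kPa.
P constant ⇒ V ∝ T: P₄ = P₃; T₄ = T₃·(V₄/V₃) = 293.3 K.

T₄ ≈ 20.1 °C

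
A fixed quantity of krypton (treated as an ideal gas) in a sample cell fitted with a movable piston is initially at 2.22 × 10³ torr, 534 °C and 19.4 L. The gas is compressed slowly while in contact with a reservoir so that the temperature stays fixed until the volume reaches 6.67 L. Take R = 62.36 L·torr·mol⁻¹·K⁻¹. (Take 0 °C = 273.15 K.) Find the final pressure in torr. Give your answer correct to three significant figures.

P₂ ≈ 6.46e+03 torr

Convert: T₁ = 807.1 K.
T constant ⇒ Boyle's law P V = const: T₂ = T₁; P₂ = P₁·(V₁/V₂) = 6457 torr.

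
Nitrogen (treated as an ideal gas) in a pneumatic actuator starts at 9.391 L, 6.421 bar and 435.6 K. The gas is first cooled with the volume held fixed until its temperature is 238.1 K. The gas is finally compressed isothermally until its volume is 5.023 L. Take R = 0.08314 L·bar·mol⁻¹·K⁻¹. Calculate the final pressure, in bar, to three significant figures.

P₃ ≈ 6.56 bar

V constant ⇒ P ∝ T: V₂ = V₁; P₂ = P₁·(T₂/T₁) = 3.510 bar.
Isothermal, so P V is constant: T₃ = T₂; P₃ = P₂·(V₂/V₃) = 6.562 bar.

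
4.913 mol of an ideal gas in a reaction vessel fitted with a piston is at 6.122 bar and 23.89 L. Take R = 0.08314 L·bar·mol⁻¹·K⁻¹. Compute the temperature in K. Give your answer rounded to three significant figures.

PV = nRT ⇒ T = PV/(nR) = (6.122 × 23.89) / (4.913 × 0.08314)

T ≈ 358 K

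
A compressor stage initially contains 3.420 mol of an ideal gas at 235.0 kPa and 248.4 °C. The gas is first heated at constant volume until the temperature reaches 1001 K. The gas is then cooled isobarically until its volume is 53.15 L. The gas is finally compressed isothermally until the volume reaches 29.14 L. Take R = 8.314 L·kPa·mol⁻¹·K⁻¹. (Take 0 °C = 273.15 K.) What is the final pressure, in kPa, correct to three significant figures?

P₄ ≈ 823 kPa

Convert: T₁ = 521.5 K.
From PV = nRT: V₁ = nRT₁/P₁ = 63.11 L.
Isochoric, so P/T is constant: V₂ = V₁; P₂ = P₁·(T₂/T₁) = 451.0 kPa.
P constant ⇒ V ∝ T: P₃ = P₂; T₃ = T₂·(V₃/V₂) = 843.1 K.
T constant ⇒ Boyle's law P V = const: T₄ = T₃; P₄ = P₃·(V₃/V₄) = 822.7 kPa.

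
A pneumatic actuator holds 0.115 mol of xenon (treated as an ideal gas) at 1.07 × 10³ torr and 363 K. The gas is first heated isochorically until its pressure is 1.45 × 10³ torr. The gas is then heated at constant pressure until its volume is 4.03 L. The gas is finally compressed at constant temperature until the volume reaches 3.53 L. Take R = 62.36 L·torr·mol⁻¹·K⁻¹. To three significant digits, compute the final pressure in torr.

P₄ ≈ 1.66e+03 torr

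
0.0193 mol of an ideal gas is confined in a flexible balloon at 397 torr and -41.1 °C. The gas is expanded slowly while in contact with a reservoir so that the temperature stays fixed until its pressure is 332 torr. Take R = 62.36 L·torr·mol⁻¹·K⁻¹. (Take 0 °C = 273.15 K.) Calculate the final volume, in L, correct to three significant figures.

V₂ ≈ 0.841 L

Convert: T₁ = 232.0 K.
From PV = nRT: V₁ = nRT₁/P₁ = 0.7035 L.
T constant ⇒ Boyle's law P V = const: T₂ = T₁; V₂ = V₁·(P₁/P₂) = 0.8412 L.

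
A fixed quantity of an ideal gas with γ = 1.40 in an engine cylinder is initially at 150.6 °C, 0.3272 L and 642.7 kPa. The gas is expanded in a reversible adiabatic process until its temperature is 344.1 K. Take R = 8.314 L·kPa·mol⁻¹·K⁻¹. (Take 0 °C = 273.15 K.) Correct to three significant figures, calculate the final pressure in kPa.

P₂ ≈ 310 kPa

Convert: T₁ = 423.8 K.
Adiabatic (γ = 1.40), T V^(γ−1) and P V^γ constant: P₂ = P₁·(T₂/T₁)^(γ/(γ−1)) = 310.1 kPa; V₂ = V₁·(T₁/T₂)^(1/(γ−1)) = 0.5507 L.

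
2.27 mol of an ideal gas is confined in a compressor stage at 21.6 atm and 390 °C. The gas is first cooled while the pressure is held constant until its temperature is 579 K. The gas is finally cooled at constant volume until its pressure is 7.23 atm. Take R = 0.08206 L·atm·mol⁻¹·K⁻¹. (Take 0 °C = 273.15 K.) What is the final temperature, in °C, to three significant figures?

T₃ ≈ -79.3 °C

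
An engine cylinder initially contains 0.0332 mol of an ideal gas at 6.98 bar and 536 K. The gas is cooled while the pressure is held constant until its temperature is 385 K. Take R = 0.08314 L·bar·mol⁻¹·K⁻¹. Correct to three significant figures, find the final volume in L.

From PV = nRT: V₁ = nRT₁/P₁ = 0.2120 L.
Isobaric, so V/T is constant: P₂ = P₁; V₂ = V₁·(T₂/T₁) = 0.1522 L.

V₂ ≈ 0.152 L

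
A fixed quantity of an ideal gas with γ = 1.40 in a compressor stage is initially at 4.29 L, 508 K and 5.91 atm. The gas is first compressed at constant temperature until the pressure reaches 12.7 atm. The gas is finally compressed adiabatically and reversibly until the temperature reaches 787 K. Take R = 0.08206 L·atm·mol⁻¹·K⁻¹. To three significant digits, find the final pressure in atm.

P₃ ≈ 58.8 atm

Isothermal, so P V is constant: T₂ = T₁; V₂ = V₁·(P₁/P₂) = 1.996 L.
Reversible adiabatic, γ = 1.40: P₃ = P₂·(T₃/T₂)^(γ/(γ−1)) = 58.77 atm; V₃ = V₂·(T₂/T₃)^(1/(γ−1)) = 0.6683 L.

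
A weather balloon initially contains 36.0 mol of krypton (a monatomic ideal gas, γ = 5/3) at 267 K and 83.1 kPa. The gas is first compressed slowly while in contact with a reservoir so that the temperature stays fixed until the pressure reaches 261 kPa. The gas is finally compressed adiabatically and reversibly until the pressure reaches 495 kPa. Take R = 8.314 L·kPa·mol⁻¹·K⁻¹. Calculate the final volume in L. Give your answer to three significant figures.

From PV = nRT: V₁ = nRT₁/P₁ = 961.7 L.
T constant ⇒ Boyle's law P V = const: T₂ = T₁; V₂ = V₁·(P₁/P₂) = 306.2 L.
Reversible adiabatic, γ = 5/3: T₃ = T₂·(P₃/P₂)^((γ−1)/γ) = 344.9 K; V₃ = V₂·(P₂/P₃)^(1/γ) = 208.5 L.

V₃ ≈ 209 L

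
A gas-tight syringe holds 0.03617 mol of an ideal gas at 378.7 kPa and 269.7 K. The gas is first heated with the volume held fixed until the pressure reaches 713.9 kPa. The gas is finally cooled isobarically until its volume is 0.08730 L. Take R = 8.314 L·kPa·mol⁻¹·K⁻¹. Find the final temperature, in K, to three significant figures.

From PV = nRT: V₁ = nRT₁/P₁ = 0.2142 L.
V constant ⇒ P ∝ T: V₂ = V₁; T₂ = T₁·(P₂/P₁) = 508.4 K.
P constant ⇒ V ∝ T: P₃ = P₂; T₃ = T₂·(V₃/V₂) = 207.2 K.

T₃ ≈ 207 K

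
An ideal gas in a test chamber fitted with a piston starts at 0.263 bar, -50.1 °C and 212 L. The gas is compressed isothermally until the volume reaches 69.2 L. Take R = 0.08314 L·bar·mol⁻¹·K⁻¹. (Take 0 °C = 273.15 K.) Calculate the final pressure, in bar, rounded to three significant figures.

P₂ ≈ 0.806 bar

Convert: T₁ = 223.0 K.
Isothermal, so P V is constant: T₂ = T₁; P₂ = P₁·(V₁/V₂) = 0.8057 bar.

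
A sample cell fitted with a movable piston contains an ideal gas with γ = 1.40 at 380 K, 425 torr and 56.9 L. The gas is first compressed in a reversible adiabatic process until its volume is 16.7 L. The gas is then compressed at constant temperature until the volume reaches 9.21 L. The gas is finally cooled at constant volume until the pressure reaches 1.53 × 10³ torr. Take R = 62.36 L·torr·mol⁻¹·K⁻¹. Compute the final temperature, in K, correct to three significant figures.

T₄ ≈ 221 K

Adiabatic (γ = 1.40), T V^(γ−1) and P V^γ constant: T₂ = T₁·(V₁/V₂)^(γ−1) = 620.5 K; P₂ = P₁·(V₁/V₂)^γ = 2365 torr.
T constant ⇒ Boyle's law P V = const: T₃ = T₂; P₃ = P₂·(V₂/V₃) = 4287 torr.
V constant ⇒ P ∝ T: V₄ = V₃; T₄ = T₃·(P₄/P₃) = 221.4 K.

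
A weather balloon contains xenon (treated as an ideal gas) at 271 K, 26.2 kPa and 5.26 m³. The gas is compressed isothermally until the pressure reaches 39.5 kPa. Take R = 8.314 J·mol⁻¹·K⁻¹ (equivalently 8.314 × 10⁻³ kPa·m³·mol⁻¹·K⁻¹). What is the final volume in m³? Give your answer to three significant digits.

Isothermal, so P V is constant: T₂ = T₁; V₂ = V₁·(P₁/P₂) = 3.489 m³.

V₂ ≈ 3.49 m³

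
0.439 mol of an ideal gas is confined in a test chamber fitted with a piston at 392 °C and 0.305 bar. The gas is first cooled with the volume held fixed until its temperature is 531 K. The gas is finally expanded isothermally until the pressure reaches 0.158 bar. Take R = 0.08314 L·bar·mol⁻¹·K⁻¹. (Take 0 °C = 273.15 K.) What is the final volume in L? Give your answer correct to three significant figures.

Convert: T₁ = 665.1 K.
From PV = nRT: V₁ = nRT₁/P₁ = 79.60 L.
V constant ⇒ P ∝ T: V₂ = V₁; P₂ = P₁·(T₂/T₁) = 0.2435 bar.
T constant ⇒ Boyle's law P V = const: T₃ = T₂; V₃ = V₂·(P₂/P₃) = 122.7 L.

V₃ ≈ 123 L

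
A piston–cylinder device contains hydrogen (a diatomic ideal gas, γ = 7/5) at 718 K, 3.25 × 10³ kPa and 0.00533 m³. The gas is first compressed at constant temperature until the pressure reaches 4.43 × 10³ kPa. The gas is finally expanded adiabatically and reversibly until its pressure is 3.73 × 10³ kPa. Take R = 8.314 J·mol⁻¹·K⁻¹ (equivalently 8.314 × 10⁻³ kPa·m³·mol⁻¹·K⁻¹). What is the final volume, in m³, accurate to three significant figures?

V₃ ≈ 0.00442 m³

T constant ⇒ Boyle's law P V = const: T₂ = T₁; V₂ = V₁·(P₁/P₂) = 0.003910 m³.
Reversible adiabatic, γ = 7/5: T₃ = T₂·(P₃/P₂)^((γ−1)/γ) = 683.6 K; V₃ = V₂·(P₂/P₃)^(1/γ) = 0.004421 m³.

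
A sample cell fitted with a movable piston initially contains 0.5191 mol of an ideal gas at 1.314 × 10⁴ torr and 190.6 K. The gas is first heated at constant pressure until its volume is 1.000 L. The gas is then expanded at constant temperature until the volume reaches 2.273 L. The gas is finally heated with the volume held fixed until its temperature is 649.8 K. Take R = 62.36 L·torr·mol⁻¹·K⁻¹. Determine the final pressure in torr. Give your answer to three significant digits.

P₄ ≈ 9.25e+03 torr

From PV = nRT: V₁ = nRT₁/P₁ = 0.4696 L.
Isobaric, so V/T is constant: P₂ = P₁; T₂ = T₁·(V₂/V₁) = 405.9 K.
Isothermal, so P V is constant: T₃ = T₂; P₃ = P₂·(V₂/V₃) = 5781 torr.
V constant ⇒ P ∝ T: V₄ = V₃; P₄ = P₃·(T₄/T₃) = 9254 torr.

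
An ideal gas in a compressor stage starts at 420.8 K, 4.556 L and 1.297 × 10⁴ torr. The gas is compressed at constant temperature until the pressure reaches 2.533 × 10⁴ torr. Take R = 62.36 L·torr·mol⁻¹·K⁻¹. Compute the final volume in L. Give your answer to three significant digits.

V₂ ≈ 2.33 L

T constant ⇒ Boyle's law P V = const: T₂ = T₁; V₂ = V₁·(P₁/P₂) = 2.333 L.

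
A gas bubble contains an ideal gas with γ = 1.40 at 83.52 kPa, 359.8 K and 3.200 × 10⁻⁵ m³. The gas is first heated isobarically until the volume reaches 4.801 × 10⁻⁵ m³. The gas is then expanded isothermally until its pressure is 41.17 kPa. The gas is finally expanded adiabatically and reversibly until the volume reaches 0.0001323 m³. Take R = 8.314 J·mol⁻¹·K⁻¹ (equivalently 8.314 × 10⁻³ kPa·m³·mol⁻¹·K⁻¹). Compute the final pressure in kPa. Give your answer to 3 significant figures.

Isobaric, so V/T is constant: P₂ = P₁; T₂ = T₁·(V₂/V₁) = 539.8 K.
Isothermal, so P V is constant: T₃ = T₂; V₃ = V₂·(P₂/P₃) = 9.740e-05 m³.
Reversible adiabatic, γ = 1.40: T₄ = T₃·(V₃/V₄)^(γ−1) = 477.6 K; P₄ = P₃·(V₃/V₄)^γ = 26.81 kPa.

P₄ ≈ 26.8 kPa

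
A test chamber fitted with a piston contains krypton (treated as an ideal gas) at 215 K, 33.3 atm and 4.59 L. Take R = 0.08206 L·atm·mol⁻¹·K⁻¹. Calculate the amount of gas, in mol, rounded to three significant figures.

PV = nRT ⇒ n = PV/(RT) = (33.3 × 4.59) / (0.08206 × 215)

n ≈ 8.66 mol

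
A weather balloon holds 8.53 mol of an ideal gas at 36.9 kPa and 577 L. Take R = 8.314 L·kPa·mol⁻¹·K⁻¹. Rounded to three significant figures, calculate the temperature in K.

PV = nRT ⇒ T = PV/(nR) = (36.9 × 577) / (8.53 × 8.314)

T ≈ 300 K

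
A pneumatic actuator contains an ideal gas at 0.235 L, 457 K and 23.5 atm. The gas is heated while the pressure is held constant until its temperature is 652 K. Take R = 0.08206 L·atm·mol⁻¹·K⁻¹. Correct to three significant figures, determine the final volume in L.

Isobaric, so V/T is constant: P₂ = P₁; V₂ = V₁·(T₂/T₁) = 0.3353 L.

V₂ ≈ 0.335 L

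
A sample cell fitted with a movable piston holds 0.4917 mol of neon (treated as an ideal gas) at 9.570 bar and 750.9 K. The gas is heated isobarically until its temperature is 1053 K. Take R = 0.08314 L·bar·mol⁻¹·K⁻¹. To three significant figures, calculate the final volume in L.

V₂ ≈ 4.50 L

From PV = nRT: V₁ = nRT₁/P₁ = 3.208 L.
P constant ⇒ V ∝ T: P₂ = P₁; V₂ = V₁·(T₂/T₁) = 4.498 L.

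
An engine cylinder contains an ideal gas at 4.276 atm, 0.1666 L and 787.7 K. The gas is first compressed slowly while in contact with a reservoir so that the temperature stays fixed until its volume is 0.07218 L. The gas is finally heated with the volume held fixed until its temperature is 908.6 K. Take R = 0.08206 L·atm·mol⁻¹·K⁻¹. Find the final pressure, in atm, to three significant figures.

P₃ ≈ 11.4 atm

T constant ⇒ Boyle's law P V = const: T₂ = T₁; P₂ = P₁·(V₁/V₂) = 9.870 atm.
Isochoric, so P/T is constant: V₃ = V₂; P₃ = P₂·(T₃/T₂) = 11.38 atm.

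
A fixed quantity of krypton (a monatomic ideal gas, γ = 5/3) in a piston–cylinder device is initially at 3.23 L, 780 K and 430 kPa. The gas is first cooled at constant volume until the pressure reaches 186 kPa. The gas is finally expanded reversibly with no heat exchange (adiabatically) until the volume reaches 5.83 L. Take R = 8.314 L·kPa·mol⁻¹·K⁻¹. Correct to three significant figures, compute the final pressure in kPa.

P₃ ≈ 69.5 kPa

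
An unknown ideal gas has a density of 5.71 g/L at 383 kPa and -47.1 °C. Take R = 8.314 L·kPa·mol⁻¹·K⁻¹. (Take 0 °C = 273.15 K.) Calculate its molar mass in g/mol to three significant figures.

M ≈ 28.0 g/mol

ρ = PM/(RT) ⇒ M = ρRT/P = (5.71 × 8.314 × 226.0) / 383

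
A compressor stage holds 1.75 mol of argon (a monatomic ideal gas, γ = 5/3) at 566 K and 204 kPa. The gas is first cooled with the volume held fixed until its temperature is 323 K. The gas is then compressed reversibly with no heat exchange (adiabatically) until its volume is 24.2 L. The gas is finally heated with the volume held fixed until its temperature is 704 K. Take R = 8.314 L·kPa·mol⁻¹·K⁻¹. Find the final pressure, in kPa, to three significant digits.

From PV = nRT: V₁ = nRT₁/P₁ = 40.37 L.
Isochoric, so P/T is constant: V₂ = V₁; P₂ = P₁·(T₂/T₁) = 116.4 kPa.
Reversible adiabatic, γ = 5/3: T₃ = T₂·(V₂/V₃)^(γ−1) = 454.3 K; P₃ = P₂·(V₂/V₃)^γ = 273.1 kPa.
Isochoric, so P/T is constant: V₄ = V₃; P₄ = P₃·(T₄/T₃) = 423.3 kPa.

P₄ ≈ 423 kPa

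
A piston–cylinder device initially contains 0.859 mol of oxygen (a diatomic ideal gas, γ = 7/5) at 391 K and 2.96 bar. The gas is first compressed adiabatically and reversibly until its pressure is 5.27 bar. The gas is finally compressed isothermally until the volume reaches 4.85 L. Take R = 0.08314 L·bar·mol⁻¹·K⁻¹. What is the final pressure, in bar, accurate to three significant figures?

P₃ ≈ 6.79 bar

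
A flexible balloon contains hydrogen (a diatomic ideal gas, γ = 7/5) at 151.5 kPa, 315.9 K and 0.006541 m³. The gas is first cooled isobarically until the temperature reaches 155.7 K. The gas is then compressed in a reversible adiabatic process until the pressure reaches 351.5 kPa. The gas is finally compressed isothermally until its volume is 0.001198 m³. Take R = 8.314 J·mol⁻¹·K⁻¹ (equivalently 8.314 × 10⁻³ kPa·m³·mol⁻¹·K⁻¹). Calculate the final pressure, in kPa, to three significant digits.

P₄ ≈ 519 kPa

Isobaric, so V/T is constant: P₂ = P₁; V₂ = V₁·(T₂/T₁) = 0.003224 m³.
Reversible adiabatic, γ = 7/5: T₃ = T₂·(P₃/P₂)^((γ−1)/γ) = 198.0 K; V₃ = V₂·(P₂/P₃)^(1/γ) = 0.001767 m³.
T constant ⇒ Boyle's law P V = const: T₄ = T₃; P₄ = P₃·(V₃/V₄) = 518.5 kPa.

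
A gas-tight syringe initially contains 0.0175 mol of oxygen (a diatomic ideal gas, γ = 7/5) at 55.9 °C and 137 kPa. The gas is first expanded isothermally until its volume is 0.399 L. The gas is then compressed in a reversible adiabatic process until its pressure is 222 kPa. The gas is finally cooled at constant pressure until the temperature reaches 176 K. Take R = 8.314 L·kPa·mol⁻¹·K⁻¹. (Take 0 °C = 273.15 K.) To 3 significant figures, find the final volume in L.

V₄ ≈ 0.115 L

Convert: T₁ = 329.0 K.
From PV = nRT: V₁ = nRT₁/P₁ = 0.3495 L.
Isothermal, so P V is constant: T₂ = T₁; P₂ = P₁·(V₁/V₂) = 120.0 kPa.
Reversible adiabatic, γ = 7/5: T₃ = T₂·(P₃/P₂)^((γ−1)/γ) = 392.3 K; V₃ = V₂·(P₂/P₃)^(1/γ) = 0.2571 L.
P constant ⇒ V ∝ T: P₄ = P₃; V₄ = V₃·(T₄/T₃) = 0.1153 L.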